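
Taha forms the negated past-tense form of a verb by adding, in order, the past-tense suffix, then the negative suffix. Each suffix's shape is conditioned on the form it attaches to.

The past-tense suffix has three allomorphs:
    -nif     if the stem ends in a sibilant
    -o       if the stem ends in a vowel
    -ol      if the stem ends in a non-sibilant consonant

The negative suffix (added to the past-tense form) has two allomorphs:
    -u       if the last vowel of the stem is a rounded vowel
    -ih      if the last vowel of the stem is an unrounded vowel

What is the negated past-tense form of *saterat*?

The final sound of *saterat* is /t/, which is a non-sibilant consonant, so the past-tense suffix is -ol, giving *sateratol*.
The past-tense form *sateratol* — last vowel /o/ (a rounded vowel) → -u → *sateratolu*.

sateratolu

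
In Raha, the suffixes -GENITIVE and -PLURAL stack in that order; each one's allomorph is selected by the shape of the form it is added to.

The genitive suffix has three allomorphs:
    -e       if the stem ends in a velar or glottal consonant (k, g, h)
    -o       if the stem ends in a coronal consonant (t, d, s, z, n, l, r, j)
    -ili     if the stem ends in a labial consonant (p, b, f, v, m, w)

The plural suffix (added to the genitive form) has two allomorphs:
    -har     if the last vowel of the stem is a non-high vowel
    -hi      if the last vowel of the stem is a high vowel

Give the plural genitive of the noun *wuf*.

wufilihi

*wuf*: final consonant = /f/, labial → -ili → *wufili*.
The genitive form *wufili*: last vowel = /i/, a high vowel → -hi → *wufilihi*.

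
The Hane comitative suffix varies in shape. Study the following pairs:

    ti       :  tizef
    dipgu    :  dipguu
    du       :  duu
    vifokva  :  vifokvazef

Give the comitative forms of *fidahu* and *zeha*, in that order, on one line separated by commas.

fidahuu, zehazef

The pattern is rounding harmony: -u when the last vowel of the stem is a rounded vowel (*dipgu*, *du*); -zef when the last vowel of the stem is an unrounded vowel (*ti*, *vifokva*).
*fidahu* — last vowel /u/ (a rounded vowel) → -u → *fidahuu*.
The last vowel of *zeha* is /a/, which is an unrounded vowel, so the suffix is -zef, giving *zehazef*.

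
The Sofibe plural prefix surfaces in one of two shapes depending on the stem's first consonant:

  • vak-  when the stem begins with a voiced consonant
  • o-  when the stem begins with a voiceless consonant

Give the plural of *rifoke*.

vakrifoke

The first consonant of *rifoke* is /r/, which is voiced, so the prefix is vak-, giving *vakrifoke*.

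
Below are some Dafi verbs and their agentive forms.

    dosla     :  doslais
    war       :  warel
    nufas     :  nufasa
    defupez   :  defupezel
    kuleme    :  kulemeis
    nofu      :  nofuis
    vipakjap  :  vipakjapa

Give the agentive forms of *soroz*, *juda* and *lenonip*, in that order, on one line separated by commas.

sorozel, judais, lenonipa

The pattern is voicing of the final sound: -a when the stem ends in a voiceless consonant (*nufas*, *vipakjap*); -el when the stem ends in a voiced consonant (*war*, *defupez*); -is when the stem ends in a vowel (*dosla*, *kuleme*, *nofu*).
*soroz* — final sound /z/ (a voiced consonant) → -el → *sorozel*.
*juda* — final sound /a/ (a vowel) → -is → *judais*.
The final sound of *lenonip* is /p/, which is a voiceless consonant, so the suffix is -a, giving *lenonipa*.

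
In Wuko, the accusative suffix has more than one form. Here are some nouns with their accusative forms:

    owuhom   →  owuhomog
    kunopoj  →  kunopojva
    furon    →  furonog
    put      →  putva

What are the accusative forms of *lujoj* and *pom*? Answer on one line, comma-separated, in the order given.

Looking at the final consonant of each stem: -og when the stem ends in a nasal (*owuhom*, *furon*); -va when the stem ends in a non-nasal consonant (*kunopoj*, *put*).
*lujoj* — final consonant /j/ (non-nasal) → -va → *lujojva*.
*pom*: final consonant = /m/, a nasal → -og → *pomog*.

lujojva, pomog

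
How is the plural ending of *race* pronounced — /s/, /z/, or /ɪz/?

/ɪz/

The stem *race* ends in a sibilant (/s, z, ʃ, ʒ, tʃ, dʒ/).
The plural suffix surfaces as /ɪz/ after sibilants, /s/ after other voiceless consonants, and /z/ after other voiced sounds.
So the plural -s on *race* is pronounced /ɪz/.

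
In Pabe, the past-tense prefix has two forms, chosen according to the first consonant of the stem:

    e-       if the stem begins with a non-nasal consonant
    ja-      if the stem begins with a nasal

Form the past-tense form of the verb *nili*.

*nili*: first consonant = /n/, a nasal → ja- → *janili*.

janili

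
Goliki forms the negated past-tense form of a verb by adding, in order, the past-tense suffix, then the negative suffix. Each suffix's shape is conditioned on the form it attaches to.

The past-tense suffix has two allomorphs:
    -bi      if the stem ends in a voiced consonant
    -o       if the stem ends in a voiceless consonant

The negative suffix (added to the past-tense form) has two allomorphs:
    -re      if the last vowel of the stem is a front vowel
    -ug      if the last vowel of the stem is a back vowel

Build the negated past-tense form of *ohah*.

The final consonant of *ohah* is /h/, which is voiceless, so the past-tense suffix is -o, giving *ohaho*.
The past-tense form *ohaho* — last vowel /o/ (a back vowel) → -ug → *ohahoug*.

ohahoug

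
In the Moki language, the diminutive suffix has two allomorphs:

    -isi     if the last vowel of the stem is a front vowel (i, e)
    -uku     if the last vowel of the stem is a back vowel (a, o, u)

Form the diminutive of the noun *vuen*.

vuenisi

*vuen*: last vowel = /e/, a front vowel → -isi → *vuenisi*.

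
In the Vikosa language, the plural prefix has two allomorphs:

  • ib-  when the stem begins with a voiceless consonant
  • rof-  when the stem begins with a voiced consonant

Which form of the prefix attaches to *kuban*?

ib-

The first consonant of *kuban* is /k/, which is voiceless, so the prefix is ib-.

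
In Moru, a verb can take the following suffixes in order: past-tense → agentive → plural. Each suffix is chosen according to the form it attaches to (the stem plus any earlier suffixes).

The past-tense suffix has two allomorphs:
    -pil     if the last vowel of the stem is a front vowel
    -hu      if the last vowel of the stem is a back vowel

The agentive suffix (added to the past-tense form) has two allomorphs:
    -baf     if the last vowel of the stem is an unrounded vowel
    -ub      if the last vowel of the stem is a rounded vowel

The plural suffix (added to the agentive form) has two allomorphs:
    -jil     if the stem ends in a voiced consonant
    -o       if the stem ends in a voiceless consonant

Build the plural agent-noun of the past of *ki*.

*ki* — last vowel /i/ (a front vowel) → -pil → *kipil*.
The past-tense form *kipil* — last vowel /i/ (an unrounded vowel) → -baf → *kipilbaf*.
Since the final consonant of the agentive form *kipilbaf* is /f/ (voiceless), it takes -o, giving *kipilbafo*.

kipilbafo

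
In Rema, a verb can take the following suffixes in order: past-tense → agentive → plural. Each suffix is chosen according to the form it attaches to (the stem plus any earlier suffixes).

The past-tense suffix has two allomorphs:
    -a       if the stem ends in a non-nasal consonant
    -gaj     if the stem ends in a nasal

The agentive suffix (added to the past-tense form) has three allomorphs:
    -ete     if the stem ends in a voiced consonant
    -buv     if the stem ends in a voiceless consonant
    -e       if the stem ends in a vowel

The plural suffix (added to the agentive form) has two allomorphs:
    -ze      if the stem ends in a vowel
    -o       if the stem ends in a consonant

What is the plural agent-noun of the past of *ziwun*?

Since the final consonant of *ziwun* is /n/ (a nasal), it takes -gaj, giving *ziwungaj*.
The past-tense form *ziwungaj* — final sound /j/ (a voiced consonant) → -ete → *ziwungajete*.
The agentive form *ziwungajete* — final sound /e/ (a vowel) → -ze → *ziwungajeteze*.

ziwungajeteze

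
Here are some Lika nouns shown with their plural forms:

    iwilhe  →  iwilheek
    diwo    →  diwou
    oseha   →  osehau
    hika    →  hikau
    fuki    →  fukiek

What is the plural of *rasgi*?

The suffix is conditioned by the last vowel: -ek when the last vowel of the stem is a front vowel (*iwilhe*, *fuki*); -u when the last vowel of the stem is a back vowel (*diwo*, *oseha*, *hika*).
*rasgi* — last vowel /i/ (a front vowel) → -ek → *rasgiek*.

rasgiek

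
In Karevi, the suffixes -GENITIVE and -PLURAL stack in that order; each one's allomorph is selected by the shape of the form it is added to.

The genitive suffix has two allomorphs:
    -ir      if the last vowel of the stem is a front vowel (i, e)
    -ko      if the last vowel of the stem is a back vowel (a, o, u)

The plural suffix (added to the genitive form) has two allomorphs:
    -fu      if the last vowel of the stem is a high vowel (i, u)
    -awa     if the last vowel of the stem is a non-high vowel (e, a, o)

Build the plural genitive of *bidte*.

bidteirfu

The last vowel of *bidte* is /e/, which is a front vowel, so the genitive suffix is -ir, giving *bidteir*.
The last vowel of the genitive form *bidteir* is /i/, which is a high vowel, so the plural suffix is -fu, giving *bidteirfu*.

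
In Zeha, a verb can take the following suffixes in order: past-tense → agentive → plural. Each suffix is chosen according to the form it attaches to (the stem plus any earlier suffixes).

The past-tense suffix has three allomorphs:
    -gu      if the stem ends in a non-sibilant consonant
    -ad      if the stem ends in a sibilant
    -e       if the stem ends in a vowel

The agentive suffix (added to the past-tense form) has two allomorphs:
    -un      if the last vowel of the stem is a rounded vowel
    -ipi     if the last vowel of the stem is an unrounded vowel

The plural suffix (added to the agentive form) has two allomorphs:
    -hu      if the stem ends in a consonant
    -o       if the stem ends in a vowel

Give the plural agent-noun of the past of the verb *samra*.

*samra* — final sound /a/ (a vowel) → -e → *samrae*.
The past-tense form *samrae* — last vowel /e/ (an unrounded vowel) → -ipi → *samraeipi*.
The agentive form *samraeipi* — final sound /i/ (a vowel) → -o → *samraeipio*.

samraeipio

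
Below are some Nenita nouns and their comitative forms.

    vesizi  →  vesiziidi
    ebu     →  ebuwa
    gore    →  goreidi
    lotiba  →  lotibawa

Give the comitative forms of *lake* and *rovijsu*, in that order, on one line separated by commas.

The suffix is conditioned by the last vowel: -idi when the last vowel of the stem is a front vowel (*vesizi*, *gore*); -wa when the last vowel of the stem is a back vowel (*ebu*, *lotiba*).
*lake*: last vowel = /e/, a front vowel → -idi → *lakeidi*.
*rovijsu*: last vowel = /u/, a back vowel → -wa → *rovijsuwa*.

lakeidi, rovijsuwa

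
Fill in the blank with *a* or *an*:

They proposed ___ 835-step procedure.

an

The indefinite article is chosen by the initial *sound* of the following word, not its spelling.
The number *835* is spoken "eight hundred …", beginning with /eɪt/ — a vowel sound.
So the article is *an*: They proposed an 835-step procedure.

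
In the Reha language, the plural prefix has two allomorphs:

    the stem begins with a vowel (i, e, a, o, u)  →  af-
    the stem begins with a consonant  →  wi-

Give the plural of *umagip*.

*umagip*: first sound = /u/, a vowel → af- → *afumagip*.

afumagip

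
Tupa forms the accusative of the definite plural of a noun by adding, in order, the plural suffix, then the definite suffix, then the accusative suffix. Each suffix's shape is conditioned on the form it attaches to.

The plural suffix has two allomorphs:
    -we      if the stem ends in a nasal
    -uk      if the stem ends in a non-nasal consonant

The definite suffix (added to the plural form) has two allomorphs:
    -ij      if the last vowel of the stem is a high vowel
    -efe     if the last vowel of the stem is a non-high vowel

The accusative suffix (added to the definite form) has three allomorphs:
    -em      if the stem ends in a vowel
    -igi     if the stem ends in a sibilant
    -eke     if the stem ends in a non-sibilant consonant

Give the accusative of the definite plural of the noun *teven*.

tevenweefeem

*teven* — final consonant /n/ (a nasal) → -we → *tevenwe*.
The last vowel of the plural form *tevenwe* is /e/, which is a non-high vowel, so the definite suffix is -efe, giving *tevenweefe*.
The final sound of the definite form *tevenweefe* is /e/, which is a vowel, so the accusative suffix is -em, giving *tevenweefeem*.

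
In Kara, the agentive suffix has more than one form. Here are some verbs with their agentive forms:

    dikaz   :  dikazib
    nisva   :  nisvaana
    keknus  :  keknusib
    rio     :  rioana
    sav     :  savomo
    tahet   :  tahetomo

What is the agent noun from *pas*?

pasib

The pattern is sibilance of the final sound: -ib when the stem ends in a sibilant (*dikaz*, *keknus*); -omo when the stem ends in a non-sibilant consonant (*sav*, *tahet*); -ana when the stem ends in a vowel (*nisva*, *rio*).
Since the final sound of *pas* is /s/ (a sibilant), it takes -ib, giving *pasib*.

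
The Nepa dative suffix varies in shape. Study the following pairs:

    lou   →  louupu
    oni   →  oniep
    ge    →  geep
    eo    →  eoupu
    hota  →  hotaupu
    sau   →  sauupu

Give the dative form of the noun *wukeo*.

wukeoupu

The suffix is conditioned by the last vowel: -ep when the last vowel of the stem is a front vowel (*oni*, *ge*); -upu when the last vowel of the stem is a back vowel (*lou*, *eo*, *hota*, *sau*).
*wukeo*: last vowel = /o/, a back vowel → -upu → *wukeoupu*.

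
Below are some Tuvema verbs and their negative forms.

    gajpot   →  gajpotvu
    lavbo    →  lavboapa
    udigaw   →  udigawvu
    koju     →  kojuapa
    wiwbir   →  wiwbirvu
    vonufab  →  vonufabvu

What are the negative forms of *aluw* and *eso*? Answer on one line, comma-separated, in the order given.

The suffix is conditioned by the final sound: -vu when the stem ends in a consonant (*gajpot*, *udigaw*, *wiwbir*, *vonufab*); -apa when the stem ends in a vowel (*lavbo*, *koju*).
The final sound of *aluw* is /w/, which is a consonant, so the suffix is -vu, giving *aluwvu*.
Since the final sound of *eso* is /o/ (a vowel), it takes -apa, giving *esoapa*.

aluwvu, esoapa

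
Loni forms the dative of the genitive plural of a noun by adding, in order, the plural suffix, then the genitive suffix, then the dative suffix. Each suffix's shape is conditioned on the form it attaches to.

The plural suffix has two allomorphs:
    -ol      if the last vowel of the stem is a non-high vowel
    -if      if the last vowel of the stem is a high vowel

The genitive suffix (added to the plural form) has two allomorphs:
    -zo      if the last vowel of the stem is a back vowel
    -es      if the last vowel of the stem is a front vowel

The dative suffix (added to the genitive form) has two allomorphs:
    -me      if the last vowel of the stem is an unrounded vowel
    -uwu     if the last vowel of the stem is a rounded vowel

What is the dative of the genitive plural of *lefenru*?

lefenruifesme

The last vowel of *lefenru* is /u/, which is a high vowel, so the plural suffix is -if, giving *lefenruif*.
Since the last vowel of the plural form *lefenruif* is /i/ (a front vowel), it takes -es, giving *lefenruifes*.
Since the last vowel of the genitive form *lefenruifes* is /e/ (an unrounded vowel), it takes -me, giving *lefenruifesme*.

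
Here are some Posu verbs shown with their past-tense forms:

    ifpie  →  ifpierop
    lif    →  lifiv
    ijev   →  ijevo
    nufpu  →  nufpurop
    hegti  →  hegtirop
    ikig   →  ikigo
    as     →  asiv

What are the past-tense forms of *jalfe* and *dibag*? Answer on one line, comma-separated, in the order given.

The alternation tracks the final sound of the stem — -iv when the stem ends in a voiceless consonant (*lif*, *as*); -o when the stem ends in a voiced consonant (*ijev*, *ikig*); -rop when the stem ends in a vowel (*ifpie*, *nufpu*, *hegti*).
The final sound of *jalfe* is /e/, which is a vowel, so the suffix is -rop, giving *jalferop*.
Since the final sound of *dibag* is /g/ (a voiced consonant), it takes -o, giving *dibago*.

jalferop, dibago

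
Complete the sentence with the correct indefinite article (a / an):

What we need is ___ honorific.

The indefinite article is chosen by the initial *sound* of the following word, not its spelling.
*honorific* begins with the sound /ɒ/ (silent h) — a vowel sound.
So the article is *an*: What we need is an honorific.

an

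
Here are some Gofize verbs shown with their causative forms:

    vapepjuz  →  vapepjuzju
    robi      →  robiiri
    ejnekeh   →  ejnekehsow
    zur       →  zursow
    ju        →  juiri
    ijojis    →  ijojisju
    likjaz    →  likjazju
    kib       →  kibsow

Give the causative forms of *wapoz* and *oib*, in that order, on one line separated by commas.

wapozju, oibsow

The alternation tracks the final sound of the stem — -ju when the stem ends in a sibilant (*vapepjuz*, *ijojis*, *likjaz*); -sow when the stem ends in a non-sibilant consonant (*ejnekeh*, *zur*, *kib*); -iri when the stem ends in a vowel (*robi*, *ju*).
Since the final sound of *wapoz* is /z/ (a sibilant), it takes -ju, giving *wapozju*.
*oib* — final sound /b/ (a non-sibilant consonant) → -sow → *oibsow*.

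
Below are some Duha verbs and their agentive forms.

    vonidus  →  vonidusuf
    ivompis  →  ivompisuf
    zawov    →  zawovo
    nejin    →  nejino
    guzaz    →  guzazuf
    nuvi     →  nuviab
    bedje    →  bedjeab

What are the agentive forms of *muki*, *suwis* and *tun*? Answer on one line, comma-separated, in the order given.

mukiab, suwisuf, tuno

Looking at the final sound of each stem: -uf when the stem ends in a sibilant (*vonidus*, *ivompis*, *guzaz*); -o when the stem ends in a non-sibilant consonant (*zawov*, *nejin*); -ab when the stem ends in a vowel (*nuvi*, *bedje*).
*muki* — final sound /i/ (a vowel) → -ab → *mukiab*.
Since the final sound of *suwis* is /s/ (a sibilant), it takes -uf, giving *suwisuf*.
*tun*: final sound = /n/, a non-sibilant consonant → -o → *tuno*.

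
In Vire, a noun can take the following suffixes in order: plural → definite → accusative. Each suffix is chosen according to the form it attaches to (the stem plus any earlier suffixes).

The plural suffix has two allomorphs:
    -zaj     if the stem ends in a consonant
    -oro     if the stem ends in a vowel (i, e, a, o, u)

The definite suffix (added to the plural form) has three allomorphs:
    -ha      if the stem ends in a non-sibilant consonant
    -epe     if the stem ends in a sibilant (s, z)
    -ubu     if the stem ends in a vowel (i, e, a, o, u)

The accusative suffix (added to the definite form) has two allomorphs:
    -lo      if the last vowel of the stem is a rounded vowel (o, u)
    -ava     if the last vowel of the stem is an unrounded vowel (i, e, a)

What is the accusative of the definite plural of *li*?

*li* — final sound /i/ (a vowel) → -oro → *lioro*.
The final sound of the plural form *lioro* is /o/, which is a vowel, so the definite suffix is -ubu, giving *lioroubu*.
Since the last vowel of the definite form *lioroubu* is /u/ (a rounded vowel), it takes -lo, giving *lioroubulo*.

lioroubulo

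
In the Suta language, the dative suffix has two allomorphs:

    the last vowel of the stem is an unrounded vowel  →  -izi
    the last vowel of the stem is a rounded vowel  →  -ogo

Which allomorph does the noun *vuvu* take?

-ogo

*vuvu* — last vowel /u/ (a rounded vowel) → -ogo.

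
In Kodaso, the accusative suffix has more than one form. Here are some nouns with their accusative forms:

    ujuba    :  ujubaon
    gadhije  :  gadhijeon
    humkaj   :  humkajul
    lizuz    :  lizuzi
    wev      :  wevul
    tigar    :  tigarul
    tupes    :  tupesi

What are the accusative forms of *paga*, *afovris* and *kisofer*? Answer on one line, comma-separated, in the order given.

pagaon, afovrisi, kisoferul

The alternation tracks the final sound of the stem — -i when the stem ends in a sibilant (*lizuz*, *tupes*); -ul when the stem ends in a non-sibilant consonant (*humkaj*, *wev*, *tigar*); -on when the stem ends in a vowel (*ujuba*, *gadhije*).
*paga*: final sound = /a/, a vowel → -on → *pagaon*.
The final sound of *afovris* is /s/, which is a sibilant, so the suffix is -i, giving *afovrisi*.
*kisofer*: final sound = /r/, a non-sibilant consonant → -ul → *kisoferul*.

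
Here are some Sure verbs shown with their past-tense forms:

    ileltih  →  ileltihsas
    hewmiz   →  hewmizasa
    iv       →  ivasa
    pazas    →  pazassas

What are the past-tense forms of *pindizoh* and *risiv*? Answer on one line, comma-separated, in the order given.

pindizohsas, risivasa

The suffix is conditioned by the final consonant: -sas when the stem ends in a voiceless consonant (*ileltih*, *pazas*); -asa when the stem ends in a voiced consonant (*hewmiz*, *iv*).
*pindizoh*: final consonant = /h/, voiceless → -sas → *pindizohsas*.
*risiv*: final consonant = /v/, voiced → -asa → *risivasa*.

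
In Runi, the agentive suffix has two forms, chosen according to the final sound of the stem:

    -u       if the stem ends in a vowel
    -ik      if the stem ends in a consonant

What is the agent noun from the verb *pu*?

puu

Since the final sound of *pu* is /u/ (a vowel), it takes -u, giving *puu*.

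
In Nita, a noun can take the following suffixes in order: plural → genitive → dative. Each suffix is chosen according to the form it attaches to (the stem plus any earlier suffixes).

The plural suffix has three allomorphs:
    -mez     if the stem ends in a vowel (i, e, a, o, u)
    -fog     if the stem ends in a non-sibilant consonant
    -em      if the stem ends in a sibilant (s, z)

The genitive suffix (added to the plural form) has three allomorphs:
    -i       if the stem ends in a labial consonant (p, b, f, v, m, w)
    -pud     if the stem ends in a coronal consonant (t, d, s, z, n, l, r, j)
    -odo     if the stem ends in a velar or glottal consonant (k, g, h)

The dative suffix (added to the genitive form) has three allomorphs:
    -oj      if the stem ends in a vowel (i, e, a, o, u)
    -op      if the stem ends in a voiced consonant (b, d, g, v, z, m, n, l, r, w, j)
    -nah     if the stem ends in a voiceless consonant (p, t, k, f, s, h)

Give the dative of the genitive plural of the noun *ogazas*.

*ogazas* — final sound /s/ (a sibilant) → -em → *ogazasem*.
The plural form *ogazasem*: final consonant = /m/, labial → -i → *ogazasemi*.
Since the final sound of the genitive form *ogazasemi* is /i/ (a vowel), it takes -oj, giving *ogazasemioj*.

ogazasemioj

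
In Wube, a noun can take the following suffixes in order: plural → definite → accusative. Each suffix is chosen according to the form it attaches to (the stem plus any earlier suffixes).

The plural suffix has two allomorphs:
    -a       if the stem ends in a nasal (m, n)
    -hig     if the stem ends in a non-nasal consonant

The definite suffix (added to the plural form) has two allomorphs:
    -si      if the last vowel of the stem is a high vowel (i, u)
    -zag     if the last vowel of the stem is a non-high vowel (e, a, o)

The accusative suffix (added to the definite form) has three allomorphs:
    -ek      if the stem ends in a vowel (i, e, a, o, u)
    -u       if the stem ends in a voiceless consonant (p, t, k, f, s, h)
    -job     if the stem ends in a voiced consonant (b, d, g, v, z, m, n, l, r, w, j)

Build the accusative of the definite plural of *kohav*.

The final consonant of *kohav* is /v/, which is non-nasal, so the plural suffix is -hig, giving *kohavhig*.
The last vowel of the plural form *kohavhig* is /i/, which is a high vowel, so the definite suffix is -si, giving *kohavhigsi*.
The definite form *kohavhigsi* — final sound /i/ (a vowel) → -ek → *kohavhigsiek*.

kohavhigsiek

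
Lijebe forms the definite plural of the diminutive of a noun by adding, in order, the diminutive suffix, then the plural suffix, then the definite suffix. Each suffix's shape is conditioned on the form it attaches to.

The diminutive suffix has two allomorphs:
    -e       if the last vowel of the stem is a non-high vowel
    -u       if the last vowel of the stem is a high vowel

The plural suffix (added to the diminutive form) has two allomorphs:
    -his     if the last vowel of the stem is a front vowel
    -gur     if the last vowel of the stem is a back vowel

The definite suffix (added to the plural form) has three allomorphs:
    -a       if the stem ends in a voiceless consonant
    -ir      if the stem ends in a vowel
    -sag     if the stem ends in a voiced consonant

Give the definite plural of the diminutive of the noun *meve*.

*meve*: last vowel = /e/, a non-high vowel → -e → *mevee*.
Since the last vowel of the diminutive form *mevee* is /e/ (a front vowel), it takes -his, giving *meveehis*.
Since the final sound of the plural form *meveehis* is /s/ (a voiceless consonant), it takes -a, giving *meveehisa*.

meveehisa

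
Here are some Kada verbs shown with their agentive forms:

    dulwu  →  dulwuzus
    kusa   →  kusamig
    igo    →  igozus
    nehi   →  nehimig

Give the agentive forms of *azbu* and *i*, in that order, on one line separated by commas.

azbuzus, imig

The suffix is conditioned by the last vowel: -zus when the last vowel of the stem is a rounded vowel (*dulwu*, *igo*); -mig when the last vowel of the stem is an unrounded vowel (*kusa*, *nehi*).
The last vowel of *azbu* is /u/, which is a rounded vowel, so the suffix is -zus, giving *azbuzus*.
The last vowel of *i* is /i/, which is an unrounded vowel, so the suffix is -mig, giving *imig*.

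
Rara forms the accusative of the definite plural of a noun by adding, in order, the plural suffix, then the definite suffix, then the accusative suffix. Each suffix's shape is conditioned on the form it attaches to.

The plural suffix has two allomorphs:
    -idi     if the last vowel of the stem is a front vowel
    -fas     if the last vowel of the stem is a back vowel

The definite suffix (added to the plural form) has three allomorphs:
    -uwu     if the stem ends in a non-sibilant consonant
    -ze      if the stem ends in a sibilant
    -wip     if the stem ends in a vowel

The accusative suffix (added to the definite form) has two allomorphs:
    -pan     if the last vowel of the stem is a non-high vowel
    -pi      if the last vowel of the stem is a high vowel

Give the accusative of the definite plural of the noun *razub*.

Since the last vowel of *razub* is /u/ (a back vowel), it takes -fas, giving *razubfas*.
Since the final sound of the plural form *razubfas* is /s/ (a sibilant), it takes -ze, giving *razubfasze*.
The last vowel of the definite form *razubfasze* is /e/, which is a non-high vowel, so the accusative suffix is -pan, giving *razubfaszepan*.

razubfaszepan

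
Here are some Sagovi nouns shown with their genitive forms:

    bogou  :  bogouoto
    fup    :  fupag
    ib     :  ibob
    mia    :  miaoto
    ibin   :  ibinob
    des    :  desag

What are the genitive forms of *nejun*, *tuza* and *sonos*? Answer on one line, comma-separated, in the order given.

The alternation tracks the final sound of the stem — -ag when the stem ends in a voiceless consonant (*fup*, *des*); -ob when the stem ends in a voiced consonant (*ib*, *ibin*); -oto when the stem ends in a vowel (*bogou*, *mia*).
*nejun*: final sound = /n/, a voiced consonant → -ob → *nejunob*.
The final sound of *tuza* is /a/, which is a vowel, so the suffix is -oto, giving *tuzaoto*.
Since the final sound of *sonos* is /s/ (a voiceless consonant), it takes -ag, giving *sonosag*.

nejunob, tuzaoto, sonosag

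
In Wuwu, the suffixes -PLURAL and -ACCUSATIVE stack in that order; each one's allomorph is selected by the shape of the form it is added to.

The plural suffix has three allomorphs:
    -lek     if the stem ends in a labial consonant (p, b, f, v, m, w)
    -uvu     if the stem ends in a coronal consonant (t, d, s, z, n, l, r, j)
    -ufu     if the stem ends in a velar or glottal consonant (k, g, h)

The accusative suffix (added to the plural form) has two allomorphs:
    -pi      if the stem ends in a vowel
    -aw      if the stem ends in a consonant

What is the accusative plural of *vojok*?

The final consonant of *vojok* is /k/, which is velar/glottal, so the plural suffix is -ufu, giving *vojokufu*.
The final sound of the plural form *vojokufu* is /u/, which is a vowel, so the accusative suffix is -pi, giving *vojokufupi*.

vojokufupi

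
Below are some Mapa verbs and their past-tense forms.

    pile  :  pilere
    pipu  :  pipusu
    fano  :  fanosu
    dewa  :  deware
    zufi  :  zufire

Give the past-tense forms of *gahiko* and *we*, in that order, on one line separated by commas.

gahikosu, were

The suffix is conditioned by the last vowel: -su when the last vowel of the stem is a rounded vowel (*pipu*, *fano*); -re when the last vowel of the stem is an unrounded vowel (*pile*, *dewa*, *zufi*).
*gahiko*: last vowel = /o/, a rounded vowel → -su → *gahikosu*.
Since the last vowel of *we* is /e/ (an unrounded vowel), it takes -re, giving *were*.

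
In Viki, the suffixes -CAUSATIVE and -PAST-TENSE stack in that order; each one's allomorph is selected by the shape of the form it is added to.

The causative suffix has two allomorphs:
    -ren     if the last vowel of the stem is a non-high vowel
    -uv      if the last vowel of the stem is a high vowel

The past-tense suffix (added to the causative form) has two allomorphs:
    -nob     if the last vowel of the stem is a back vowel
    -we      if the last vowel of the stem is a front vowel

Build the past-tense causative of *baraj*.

barajrenwe

The last vowel of *baraj* is /a/, which is a non-high vowel, so the causative suffix is -ren, giving *barajren*.
The causative form *barajren*: last vowel = /e/, a front vowel → -we → *barajrenwe*.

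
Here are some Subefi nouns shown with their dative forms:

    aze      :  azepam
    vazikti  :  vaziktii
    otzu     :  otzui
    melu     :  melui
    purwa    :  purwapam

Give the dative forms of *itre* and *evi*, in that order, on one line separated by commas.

Looking at the last vowel of each stem: -i when the last vowel of the stem is a high vowel (*vazikti*, *otzu*, *melu*); -pam when the last vowel of the stem is a non-high vowel (*aze*, *purwa*).
*itre*: last vowel = /e/, a non-high vowel → -pam → *itrepam*.
Since the last vowel of *evi* is /i/ (a high vowel), it takes -i, giving *evii*.

itrepam, evii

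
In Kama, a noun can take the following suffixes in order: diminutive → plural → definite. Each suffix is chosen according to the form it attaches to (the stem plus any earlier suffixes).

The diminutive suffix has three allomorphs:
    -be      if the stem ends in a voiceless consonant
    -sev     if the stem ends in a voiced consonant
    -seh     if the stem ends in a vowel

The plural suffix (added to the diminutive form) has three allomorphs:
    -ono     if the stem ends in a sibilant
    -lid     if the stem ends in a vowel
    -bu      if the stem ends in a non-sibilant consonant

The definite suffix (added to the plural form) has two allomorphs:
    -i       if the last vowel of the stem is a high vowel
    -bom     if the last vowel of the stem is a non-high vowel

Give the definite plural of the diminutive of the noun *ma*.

masehbui

*ma* — final sound /a/ (a vowel) → -seh → *maseh*.
The diminutive form *maseh* — final sound /h/ (a non-sibilant consonant) → -bu → *masehbu*.
The last vowel of the plural form *masehbu* is /u/, which is a high vowel, so the definite suffix is -i, giving *masehbui*.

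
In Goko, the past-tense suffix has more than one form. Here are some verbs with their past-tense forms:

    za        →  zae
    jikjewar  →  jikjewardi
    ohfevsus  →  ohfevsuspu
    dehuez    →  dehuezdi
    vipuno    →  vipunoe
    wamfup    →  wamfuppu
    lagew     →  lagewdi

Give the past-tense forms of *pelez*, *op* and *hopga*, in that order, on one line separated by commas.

Looking at the final sound of each stem: -pu when the stem ends in a voiceless consonant (*ohfevsus*, *wamfup*); -di when the stem ends in a voiced consonant (*jikjewar*, *dehuez*, *lagew*); -e when the stem ends in a vowel (*za*, *vipuno*).
*pelez*: final sound = /z/, a voiced consonant → -di → *pelezdi*.
The final sound of *op* is /p/, which is a voiceless consonant, so the suffix is -pu, giving *oppu*.
*hopga*: final sound = /a/, a vowel → -e → *hopgae*.

pelezdi, oppu, hopgae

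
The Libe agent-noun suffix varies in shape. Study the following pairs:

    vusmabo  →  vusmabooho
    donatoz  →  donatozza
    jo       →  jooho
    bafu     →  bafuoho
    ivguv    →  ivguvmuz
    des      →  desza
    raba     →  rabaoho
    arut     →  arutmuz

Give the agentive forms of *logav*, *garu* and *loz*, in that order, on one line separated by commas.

logavmuz, garuoho, lozza

The pattern is sibilance of the final sound: -za when the stem ends in a sibilant (*donatoz*, *des*); -muz when the stem ends in a non-sibilant consonant (*ivguv*, *arut*); -oho when the stem ends in a vowel (*vusmabo*, *jo*, *bafu*, *raba*).
*logav*: final sound = /v/, a non-sibilant consonant → -muz → *logavmuz*.
The final sound of *garu* is /u/, which is a vowel, so the suffix is -oho, giving *garuoho*.
The final sound of *loz* is /z/, which is a sibilant, so the suffix is -za, giving *lozza*.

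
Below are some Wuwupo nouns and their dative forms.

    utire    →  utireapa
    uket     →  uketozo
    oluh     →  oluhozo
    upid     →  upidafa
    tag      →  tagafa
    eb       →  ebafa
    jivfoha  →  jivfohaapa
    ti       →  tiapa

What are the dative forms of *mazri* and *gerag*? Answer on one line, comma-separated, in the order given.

mazriapa, geragafa

The pattern is voicing of the final sound: -ozo when the stem ends in a voiceless consonant (*uket*, *oluh*); -afa when the stem ends in a voiced consonant (*upid*, *tag*, *eb*); -apa when the stem ends in a vowel (*utire*, *jivfoha*, *ti*).
*mazri* — final sound /i/ (a vowel) → -apa → *mazriapa*.
The final sound of *gerag* is /g/, which is a voiced consonant, so the suffix is -afa, giving *geragafa*.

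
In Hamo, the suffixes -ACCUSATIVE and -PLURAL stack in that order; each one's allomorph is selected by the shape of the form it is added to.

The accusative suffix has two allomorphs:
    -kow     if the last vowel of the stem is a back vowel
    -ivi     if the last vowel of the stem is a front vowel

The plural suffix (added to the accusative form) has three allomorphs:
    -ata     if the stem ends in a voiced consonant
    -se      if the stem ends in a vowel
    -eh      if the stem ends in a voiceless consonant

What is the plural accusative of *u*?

ukowata

*u*: last vowel = /u/, a back vowel → -kow → *ukow*.
The accusative form *ukow*: final sound = /w/, a voiced consonant → -ata → *ukowata*.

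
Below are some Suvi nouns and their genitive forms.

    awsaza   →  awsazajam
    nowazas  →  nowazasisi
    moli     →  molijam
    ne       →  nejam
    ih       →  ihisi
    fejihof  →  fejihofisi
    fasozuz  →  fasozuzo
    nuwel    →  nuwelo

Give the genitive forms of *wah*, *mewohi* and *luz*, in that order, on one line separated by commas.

wahisi, mewohijam, luzo

Looking at the final sound of each stem: -isi when the stem ends in a voiceless consonant (*nowazas*, *ih*, *fejihof*); -o when the stem ends in a voiced consonant (*fasozuz*, *nuwel*); -jam when the stem ends in a vowel (*awsaza*, *moli*, *ne*).
Since the final sound of *wah* is /h/ (a voiceless consonant), it takes -isi, giving *wahisi*.
*mewohi*: final sound = /i/, a vowel → -jam → *mewohijam*.
*luz*: final sound = /z/, a voiced consonant → -o → *luzo*.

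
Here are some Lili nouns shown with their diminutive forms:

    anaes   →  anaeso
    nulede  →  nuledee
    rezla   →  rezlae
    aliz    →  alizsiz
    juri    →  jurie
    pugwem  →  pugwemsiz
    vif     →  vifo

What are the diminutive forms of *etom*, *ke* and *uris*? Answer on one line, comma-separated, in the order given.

etomsiz, kee, uriso

The suffix is conditioned by the final sound: -o when the stem ends in a voiceless consonant (*anaes*, *vif*); -siz when the stem ends in a voiced consonant (*aliz*, *pugwem*); -e when the stem ends in a vowel (*nulede*, *rezla*, *juri*).
Since the final sound of *etom* is /m/ (a voiced consonant), it takes -siz, giving *etomsiz*.
*ke*: final sound = /e/, a vowel → -e → *kee*.
*uris*: final sound = /s/, a voiceless consonant → -o → *uriso*.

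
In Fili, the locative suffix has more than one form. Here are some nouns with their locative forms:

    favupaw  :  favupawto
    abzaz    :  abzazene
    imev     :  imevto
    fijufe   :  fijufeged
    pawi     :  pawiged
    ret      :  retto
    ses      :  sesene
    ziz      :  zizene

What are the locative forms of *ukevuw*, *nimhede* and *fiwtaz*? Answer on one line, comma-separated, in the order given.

Looking at the final sound of each stem: -ene when the stem ends in a sibilant (*abzaz*, *ses*, *ziz*); -to when the stem ends in a non-sibilant consonant (*favupaw*, *imev*, *ret*); -ged when the stem ends in a vowel (*fijufe*, *pawi*).
The final sound of *ukevuw* is /w/, which is a non-sibilant consonant, so the suffix is -to, giving *ukevuwto*.
*nimhede* — final sound /e/ (a vowel) → -ged → *nimhedeged*.
Since the final sound of *fiwtaz* is /z/ (a sibilant), it takes -ene, giving *fiwtazene*.

ukevuwto, nimhedeged, fiwtazene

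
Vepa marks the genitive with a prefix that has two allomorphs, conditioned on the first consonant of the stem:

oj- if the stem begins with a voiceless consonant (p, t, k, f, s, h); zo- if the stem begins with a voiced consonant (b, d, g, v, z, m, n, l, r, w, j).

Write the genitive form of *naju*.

*naju* — first consonant /n/ (voiced) → zo- → *zonaju*.

zonaju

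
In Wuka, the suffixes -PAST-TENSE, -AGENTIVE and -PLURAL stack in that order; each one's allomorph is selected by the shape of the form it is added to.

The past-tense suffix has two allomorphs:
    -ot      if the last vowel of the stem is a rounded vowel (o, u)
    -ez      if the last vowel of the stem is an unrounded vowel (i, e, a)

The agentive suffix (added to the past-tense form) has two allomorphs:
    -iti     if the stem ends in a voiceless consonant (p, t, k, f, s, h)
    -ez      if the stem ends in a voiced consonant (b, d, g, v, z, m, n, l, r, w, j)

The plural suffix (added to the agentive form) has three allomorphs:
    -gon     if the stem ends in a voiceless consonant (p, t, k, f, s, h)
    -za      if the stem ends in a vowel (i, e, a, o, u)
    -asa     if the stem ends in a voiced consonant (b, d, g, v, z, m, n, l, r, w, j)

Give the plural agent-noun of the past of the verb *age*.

ageezezasa

*age*: last vowel = /e/, an unrounded vowel → -ez → *ageez*.
The past-tense form *ageez* — final consonant /z/ (voiced) → -ez → *ageezez*.
The agentive form *ageezez* — final sound /z/ (a voiced consonant) → -asa → *ageezezasa*.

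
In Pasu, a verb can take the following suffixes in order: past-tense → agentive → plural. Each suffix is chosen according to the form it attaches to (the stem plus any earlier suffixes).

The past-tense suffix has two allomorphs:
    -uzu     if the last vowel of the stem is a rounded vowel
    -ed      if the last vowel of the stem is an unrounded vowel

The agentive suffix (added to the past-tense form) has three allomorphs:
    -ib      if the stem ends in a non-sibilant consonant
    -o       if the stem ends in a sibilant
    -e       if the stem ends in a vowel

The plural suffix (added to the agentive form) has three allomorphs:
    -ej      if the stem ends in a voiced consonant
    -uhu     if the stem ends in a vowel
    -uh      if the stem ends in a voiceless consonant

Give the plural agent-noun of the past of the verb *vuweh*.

vuwehedibej

*vuweh* — last vowel /e/ (an unrounded vowel) → -ed → *vuwehed*.
The final sound of the past-tense form *vuwehed* is /d/, which is a non-sibilant consonant, so the agentive suffix is -ib, giving *vuwehedib*.
Since the final sound of the agentive form *vuwehedib* is /b/ (a voiced consonant), it takes -ej, giving *vuwehedibej*.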